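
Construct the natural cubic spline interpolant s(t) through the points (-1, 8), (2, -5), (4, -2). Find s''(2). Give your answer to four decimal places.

Put M_i = s'' at the i-th knot. Here h = (3, 2) and Δ = (-13/3, 3/2), so the interior equations h_(i-1)·M_(i-1) + 2(h_(i-1)+h_i)·M_i + h_i·M_(i+1) = 6(Δ_i − Δ_(i-1)) read
  3·M_0 + 10·M_1 + 2·M_2 = 6(Δ_1 - Δ_0) = 35
Natural end conditions: M_0 = M_2 = 0.
Hence M_0 = 0, M_1 = 7/2, M_2 = 0.

3.5000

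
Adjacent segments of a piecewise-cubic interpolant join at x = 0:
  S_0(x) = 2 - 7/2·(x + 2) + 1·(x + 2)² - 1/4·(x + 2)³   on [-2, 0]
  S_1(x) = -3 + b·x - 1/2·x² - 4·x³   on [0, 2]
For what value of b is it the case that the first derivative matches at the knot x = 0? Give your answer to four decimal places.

S_0'(x) = -7/2 + 2·(x + 2) - 3/4·(x + 2)², so S_0'(0) = -5/2. On the right, S_1'(0) = b, so b = -5/2.

-2.5000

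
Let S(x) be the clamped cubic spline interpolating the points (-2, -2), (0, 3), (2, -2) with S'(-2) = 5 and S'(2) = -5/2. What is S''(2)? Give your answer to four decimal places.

1.8750

Let m_i = S''(x_i). Step sizes h_i = 2, 2; slopes of the chords Δ_i = (y_(i+1) - y_i)/h_i = 5/2, -5/2.
  2·m_0 + 8·m_1 + 2·m_2 = 6(Δ_1 - Δ_0) = -30
Clamped end conditions give two more equations: 2h_0·m_0 + h_0·m_1 = 6(Δ_0 - S'(-2)) = -15 and h_1·m_1 + 2h_1·m_2 = 6(S'(2) - Δ_1) = 0.
Forward elimination and back-substitution give m_0 = -15/8, m_1 = -15/4, m_2 = 15/8.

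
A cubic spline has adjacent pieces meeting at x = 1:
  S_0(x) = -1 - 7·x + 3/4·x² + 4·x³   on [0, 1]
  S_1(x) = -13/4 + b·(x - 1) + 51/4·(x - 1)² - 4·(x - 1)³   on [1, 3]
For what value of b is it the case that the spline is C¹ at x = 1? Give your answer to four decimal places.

6.5000

S_0'(x) = -7 + 3/2·x + 12·x², so S_0'(1) = 13/2. On the right, S_1'(1) = b, so b = 13/2.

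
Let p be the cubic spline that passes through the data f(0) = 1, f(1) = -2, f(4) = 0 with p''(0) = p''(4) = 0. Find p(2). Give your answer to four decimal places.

Let M_i = p''(x_i). Step sizes h_i = 1, 3; slopes of the chords Δ_i = (y_(i+1) - y_i)/h_i = -3, 2/3.
  1·M_0 + 8·M_1 + 3·M_2 = 6(Δ_1 - Δ_0) = 22
Natural end conditions: M_0 = M_2 = 0.
Hence M_0 = 0, M_1 = 11/4, M_2 = 0.
On [1, 4], p(t) = -2 - 25/12·(t - 1) + 11/8·(t - 1)² - 11/72·(t - 1)³.
With (t - 1) = 1: p(2) = -103/36.

-2.8611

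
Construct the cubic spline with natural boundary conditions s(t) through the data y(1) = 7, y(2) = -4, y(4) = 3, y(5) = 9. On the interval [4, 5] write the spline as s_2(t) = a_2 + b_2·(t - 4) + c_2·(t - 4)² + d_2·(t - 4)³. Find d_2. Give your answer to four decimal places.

With M_i denoting the second derivative at x_i, h_i = 1, 2, 1, and Δ_i = (y_(i+1) − y_i)/h_i = -11, 7/2, 6:
  1·M_0 + 6·M_1 + 2·M_2 = 6(Δ_1 - Δ_0) = 87
  2·M_1 + 6·M_2 + 1·M_3 = 6(Δ_2 - Δ_1) = 15
Natural end conditions: M_0 = M_3 = 0.
Forward elimination and back-substitution give M_0 = 0, M_1 = 123/8, M_2 = -21/8, M_3 = 0.
On [4, 5], with s_2(t) = a_2 + b_2·(t - 4) + c_2·(t - 4)² + d_2·(t - 4)³: c_2 = M_2/2 = -21/16, d_2 = (M_3 - M_2)/(6h_2) = 7/16, b_2 = Δ_2 - h_2(2M_2 + M_3)/6 = 55/8.

0.4375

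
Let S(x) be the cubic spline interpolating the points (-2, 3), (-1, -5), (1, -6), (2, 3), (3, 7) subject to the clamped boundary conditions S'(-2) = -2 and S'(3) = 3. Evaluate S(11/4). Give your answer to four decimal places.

6.2825

Put M_i = S'' at the i-th knot. Here h = (1, 2, 1, 1) and Δ = (-8, -1/2, 9, 4), so the interior equations h_(i-1)·M_(i-1) + 2(h_(i-1)+h_i)·M_i + h_i·M_(i+1) = 6(Δ_i − Δ_(i-1)) read
  1·M_0 + 6·M_1 + 2·M_2 = 6(Δ_1 - Δ_0) = 45
  2·M_1 + 6·M_2 + 1·M_3 = 6(Δ_2 - Δ_1) = 57
  1·M_2 + 4·M_3 + 1·M_4 = 6(Δ_3 - Δ_2) = -30
Clamped end conditions give two more equations: 2h_0·M_0 + h_0·M_1 = 6(Δ_0 - S'(-2)) = -36 and h_3·M_3 + 2h_3·M_4 = 6(S'(3) - Δ_3) = -6.
Hence M_0 = -1421/64, M_1 = 269/32, M_2 = 1073/128, M_3 = -647/64, M_4 = 263/128.
On [2, 3], S(x) = 3 + 1799/256·(x - 2) - 647/128·(x - 2)² + 519/256·(x - 2)³.
With (x - 2) = 3/4: S(11/4) = 102933/16384.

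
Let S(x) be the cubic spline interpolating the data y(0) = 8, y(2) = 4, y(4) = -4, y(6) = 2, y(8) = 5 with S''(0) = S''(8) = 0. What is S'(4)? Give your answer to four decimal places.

Put σ_i = S'' at the i-th knot. Here h = (2, 2, 2, 2) and Δ = (-2, -4, 3, 3/2), so the interior equations h_(i-1)·σ_(i-1) + 2(h_(i-1)+h_i)·σ_i + h_i·σ_(i+1) = 6(Δ_i − Δ_(i-1)) read
  2·σ_0 + 8·σ_1 + 2·σ_2 = 6(Δ_1 - Δ_0) = -12
  2·σ_1 + 8·σ_2 + 2·σ_3 = 6(Δ_2 - Δ_1) = 42
  2·σ_2 + 8·σ_3 + 2·σ_4 = 6(Δ_3 - Δ_2) = -9
Natural end conditions: σ_0 = σ_4 = 0.
Forward elimination and back-substitution give σ_0 = 0, σ_1 = -51/16, σ_2 = 27/4, σ_3 = -45/16, σ_4 = 0.
On [4, 6], S'(x) = b_2 + 2c_2·(x - 4) + 3d_2·(x - 4)² with b_2 = Δ_2 - h_2(2σ_2 + σ_3)/6 = -9/16, c_2 = σ_2/2 = 27/8, d_2 = (σ_3 - σ_2)/(6h_2) = -51/64. So S'(4) = -9/16.

-0.5625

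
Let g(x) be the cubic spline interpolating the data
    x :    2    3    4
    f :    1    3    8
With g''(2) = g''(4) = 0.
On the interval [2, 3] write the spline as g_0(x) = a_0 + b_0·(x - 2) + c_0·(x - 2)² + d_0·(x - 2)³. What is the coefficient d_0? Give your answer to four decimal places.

0.7500

Let M_i = g''(x_i). Step sizes h_i = 1, 1; slopes of the chords Δ_i = (y_(i+1) - y_i)/h_i = 2, 5.
  1·M_0 + 4·M_1 + 1·M_2 = 6(Δ_1 - Δ_0) = 18
Natural end conditions: M_0 = M_2 = 0.
Solving the tridiagonal system: M_0 = 0, M_1 = 9/2, M_2 = 0.
On [2, 3], with g_0(x) = a_0 + b_0·(x - 2) + c_0·(x - 2)² + d_0·(x - 2)³: c_0 = M_0/2 = 0, d_0 = (M_1 - M_0)/(6h_0) = 3/4, b_0 = Δ_0 - h_0(2M_0 + M_1)/6 = 5/4.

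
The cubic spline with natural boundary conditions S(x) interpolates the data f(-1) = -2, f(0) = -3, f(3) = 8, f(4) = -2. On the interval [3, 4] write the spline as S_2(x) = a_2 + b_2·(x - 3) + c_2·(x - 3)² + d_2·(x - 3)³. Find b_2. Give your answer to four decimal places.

-5.5152

With σ_i denoting the second derivative at x_i, h_i = 1, 3, 1, and Δ_i = (y_(i+1) − y_i)/h_i = -1, 11/3, -10:
  1·σ_0 + 8·σ_1 + 3·σ_2 = 6(Δ_1 - Δ_0) = 28
  3·σ_1 + 8·σ_2 + 1·σ_3 = 6(Δ_2 - Δ_1) = -82
Natural end conditions: σ_0 = σ_3 = 0.
Forward elimination and back-substitution give σ_0 = 0, σ_1 = 94/11, σ_2 = -148/11, σ_3 = 0.
On [3, 4], with S_2(x) = a_2 + b_2·(x - 3) + c_2·(x - 3)² + d_2·(x - 3)³: c_2 = σ_2/2 = -74/11, d_2 = (σ_3 - σ_2)/(6h_2) = 74/33, b_2 = Δ_2 - h_2(2σ_2 + σ_3)/6 = -182/33.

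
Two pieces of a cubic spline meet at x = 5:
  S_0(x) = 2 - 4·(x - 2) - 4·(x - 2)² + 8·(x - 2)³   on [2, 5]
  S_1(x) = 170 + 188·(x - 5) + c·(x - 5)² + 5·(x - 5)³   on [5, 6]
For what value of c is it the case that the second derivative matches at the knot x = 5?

S_0''(x) = -8 + 48·(x - 2), so S_0''(5) = 136. On the right, S_1''(5) = 2c, so c = 68.

68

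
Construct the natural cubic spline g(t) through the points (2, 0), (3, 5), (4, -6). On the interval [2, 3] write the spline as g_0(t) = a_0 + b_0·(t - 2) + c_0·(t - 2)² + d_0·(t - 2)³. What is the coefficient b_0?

With m_i denoting the second derivative at x_i, h_i = 1, 1, and Δ_i = (y_(i+1) − y_i)/h_i = 5, -11:
  1·m_0 + 4·m_1 + 1·m_2 = 6(Δ_1 - Δ_0) = -96
Natural end conditions: m_0 = m_2 = 0.
Solving: m_0 = 0, m_1 = -24, m_2 = 0.
On [2, 3], with g_0(t) = a_0 + b_0·(t - 2) + c_0·(t - 2)² + d_0·(t - 2)³: c_0 = m_0/2 = 0, d_0 = (m_1 - m_0)/(6h_0) = -4, b_0 = Δ_0 - h_0(2m_0 + m_1)/6 = 9.

9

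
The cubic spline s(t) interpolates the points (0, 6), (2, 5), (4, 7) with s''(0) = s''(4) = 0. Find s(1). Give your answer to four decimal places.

With M_i denoting the second derivative at x_i, h_i = 2, 2, and Δ_i = (y_(i+1) − y_i)/h_i = -1/2, 1:
  2·M_0 + 8·M_1 + 2·M_2 = 6(Δ_1 - Δ_0) = 9
Natural end conditions: M_0 = M_2 = 0.
Solving the tridiagonal system: M_0 = 0, M_1 = 9/8, M_2 = 0.
On [0, 2], s(t) = 6 - 7/8·t + 0·t² + 3/32·t³.
With t = 1: s(1) = 167/32.

5.2188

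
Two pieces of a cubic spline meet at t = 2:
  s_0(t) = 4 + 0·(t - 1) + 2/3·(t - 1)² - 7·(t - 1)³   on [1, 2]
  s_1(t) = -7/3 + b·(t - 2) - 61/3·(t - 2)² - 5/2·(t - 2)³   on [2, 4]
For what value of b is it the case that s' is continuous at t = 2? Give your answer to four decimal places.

s_0'(t) = 0 + 4/3·(t - 1) - 21·(t - 1)², so s_0'(2) = -59/3. On the right, s_1'(2) = b, so b = -59/3.

-19.6667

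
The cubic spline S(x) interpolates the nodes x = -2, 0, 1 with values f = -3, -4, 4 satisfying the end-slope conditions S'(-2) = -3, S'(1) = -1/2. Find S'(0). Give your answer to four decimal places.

Write σ_i for S''(x_i). With h_i = 2, 1 and divided differences Δ_i = -1/2, 8, the continuity of S' gives the tridiagonal system
  2·σ_0 + 6·σ_1 + 1·σ_2 = 6(Δ_1 - Δ_0) = 51
Clamped end conditions give two more equations: 2h_0·σ_0 + h_0·σ_1 = 6(Δ_0 - S'(-2)) = 15 and h_1·σ_1 + 2h_1·σ_2 = 6(S'(1) - Δ_1) = -51.
Solving the tridiagonal system: σ_0 = -47/12, σ_1 = 46/3, σ_2 = -199/6.
On [0, 1], S'(x) = b_1 + 2c_1·x + 3d_1·x² with b_1 = Δ_1 - h_1(2σ_1 + σ_2)/6 = 101/12, c_1 = σ_1/2 = 23/3, d_1 = (σ_2 - σ_1)/(6h_1) = -97/12. So S'(0) = 101/12.

8.4167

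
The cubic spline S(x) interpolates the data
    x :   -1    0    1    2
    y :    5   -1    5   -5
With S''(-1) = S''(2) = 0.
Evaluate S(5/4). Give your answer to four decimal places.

4.1625

With M_i denoting the second derivative at x_i, h_i = 1, 1, 1, and Δ_i = (y_(i+1) − y_i)/h_i = -6, 6, -10:
  1·M_0 + 4·M_1 + 1·M_2 = 6(Δ_1 - Δ_0) = 72
  1·M_1 + 4·M_2 + 1·M_3 = 6(Δ_2 - Δ_1) = -96
Natural end conditions: M_0 = M_3 = 0.
Forward elimination and back-substitution give M_0 = 0, M_1 = 128/5, M_2 = -152/5, M_3 = 0.
On [1, 2], S(x) = 5 + 2/15·(x - 1) - 76/5·(x - 1)² + 76/15·(x - 1)³.
With (x - 1) = 1/4: S(5/4) = 333/80.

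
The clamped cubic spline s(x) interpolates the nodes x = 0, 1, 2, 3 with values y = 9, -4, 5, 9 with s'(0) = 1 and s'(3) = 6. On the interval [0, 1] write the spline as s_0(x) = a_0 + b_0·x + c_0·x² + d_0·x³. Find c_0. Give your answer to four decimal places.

-35.3333

Let σ_i = s''(x_i). Step sizes h_i = 1, 1, 1; slopes of the chords Δ_i = (y_(i+1) - y_i)/h_i = -13, 9, 4.
  1·σ_0 + 4·σ_1 + 1·σ_2 = 6(Δ_1 - Δ_0) = 132
  1·σ_1 + 4·σ_2 + 1·σ_3 = 6(Δ_2 - Δ_1) = -30
Clamped end conditions give two more equations: 2h_0·σ_0 + h_0·σ_1 = 6(Δ_0 - s'(0)) = -84 and h_2·σ_2 + 2h_2·σ_3 = 6(s'(3) - Δ_2) = 12.
Forward elimination and back-substitution give σ_0 = -212/3, σ_1 = 172/3, σ_2 = -80/3, σ_3 = 58/3.
On [0, 1], with s_0(x) = a_0 + b_0·x + c_0·x² + d_0·x³: c_0 = σ_0/2 = -106/3, d_0 = (σ_1 - σ_0)/(6h_0) = 64/3, b_0 = Δ_0 - h_0(2σ_0 + σ_1)/6 = 1.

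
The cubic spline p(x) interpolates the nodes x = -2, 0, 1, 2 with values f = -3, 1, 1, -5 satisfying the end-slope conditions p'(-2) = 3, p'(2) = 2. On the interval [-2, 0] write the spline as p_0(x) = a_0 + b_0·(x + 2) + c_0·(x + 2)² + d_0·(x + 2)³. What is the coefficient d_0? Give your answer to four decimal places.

Write M_i for p''(x_i). With h_i = 2, 1, 1 and divided differences Δ_i = 2, 0, -6, the continuity of p' gives the tridiagonal system
  2·M_0 + 6·M_1 + 1·M_2 = 6(Δ_1 - Δ_0) = -12
  1·M_1 + 4·M_2 + 1·M_3 = 6(Δ_2 - Δ_1) = -36
Clamped end conditions give two more equations: 2h_0·M_0 + h_0·M_1 = 6(Δ_0 - p'(-2)) = -6 and h_2·M_2 + 2h_2·M_3 = 6(p'(2) - Δ_2) = 48.
Solving: M_0 = -26/11, M_1 = 19/11, M_2 = -194/11, M_3 = 361/11.
On [-2, 0], with p_0(x) = a_0 + b_0·(x + 2) + c_0·(x + 2)² + d_0·(x + 2)³: c_0 = M_0/2 = -13/11, d_0 = (M_1 - M_0)/(6h_0) = 15/44, b_0 = Δ_0 - h_0(2M_0 + M_1)/6 = 3.

0.3409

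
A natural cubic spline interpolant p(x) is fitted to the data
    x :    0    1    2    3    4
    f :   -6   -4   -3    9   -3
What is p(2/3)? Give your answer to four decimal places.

-4.1177

With M_i denoting the second derivative at x_i, h_i = 1, 1, 1, 1, and Δ_i = (y_(i+1) − y_i)/h_i = 2, 1, 12, -12:
  1·M_0 + 4·M_1 + 1·M_2 = 6(Δ_1 - Δ_0) = -6
  1·M_1 + 4·M_2 + 1·M_3 = 6(Δ_2 - Δ_1) = 66
  1·M_2 + 4·M_3 + 1·M_4 = 6(Δ_3 - Δ_2) = -144
Natural end conditions: M_0 = M_4 = 0.
Forward elimination and back-substitution give M_0 = 0, M_1 = -249/28, M_2 = 207/7, M_3 = -1215/28, M_4 = 0.
On [0, 1], p(x) = -6 + 195/56·x + 0·x² - 83/56·x³.
With x = 2/3: p(2/3) = -3113/756.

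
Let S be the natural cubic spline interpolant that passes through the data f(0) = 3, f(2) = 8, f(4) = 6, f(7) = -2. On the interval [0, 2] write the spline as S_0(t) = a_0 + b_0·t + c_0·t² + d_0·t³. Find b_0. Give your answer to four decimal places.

3.3333

With σ_i denoting the second derivative at x_i, h_i = 2, 2, 3, and Δ_i = (y_(i+1) − y_i)/h_i = 5/2, -1, -8/3:
  2·σ_0 + 8·σ_1 + 2·σ_2 = 6(Δ_1 - Δ_0) = -21
  2·σ_1 + 10·σ_2 + 3·σ_3 = 6(Δ_2 - Δ_1) = -10
Natural end conditions: σ_0 = σ_3 = 0.
Solving the tridiagonal system: σ_0 = 0, σ_1 = -5/2, σ_2 = -1/2, σ_3 = 0.
On [0, 2], with S_0(t) = a_0 + b_0·t + c_0·t² + d_0·t³: c_0 = σ_0/2 = 0, d_0 = (σ_1 - σ_0)/(6h_0) = -5/24, b_0 = Δ_0 - h_0(2σ_0 + σ_1)/6 = 10/3.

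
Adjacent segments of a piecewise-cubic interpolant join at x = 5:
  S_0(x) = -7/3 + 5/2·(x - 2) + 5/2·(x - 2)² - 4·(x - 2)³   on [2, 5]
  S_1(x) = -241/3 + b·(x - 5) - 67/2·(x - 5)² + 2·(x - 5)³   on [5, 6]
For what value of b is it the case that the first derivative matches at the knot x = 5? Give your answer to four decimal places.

S_0'(x) = 5/2 + 5·(x - 2) - 12·(x - 2)², so S_0'(5) = -181/2. On the right, S_1'(5) = b, so b = -181/2.

-90.5000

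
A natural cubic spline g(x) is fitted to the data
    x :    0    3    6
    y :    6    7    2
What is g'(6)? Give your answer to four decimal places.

Let σ_i = g''(x_i). Step sizes h_i = 3, 3; slopes of the chords Δ_i = (y_(i+1) - y_i)/h_i = 1/3, -5/3.
  3·σ_0 + 12·σ_1 + 3·σ_2 = 6(Δ_1 - Δ_0) = -12
Natural end conditions: σ_0 = σ_2 = 0.
Solving the tridiagonal system: σ_0 = 0, σ_1 = -1, σ_2 = 0.
On [3, 6], g'(x) = b_1 + 2c_1·(x - 3) + 3d_1·(x - 3)² with b_1 = Δ_1 - h_1(2σ_1 + σ_2)/6 = -2/3, c_1 = σ_1/2 = -1/2, d_1 = (σ_2 - σ_1)/(6h_1) = 1/18. So g'(6) = -13/6.

-2.1667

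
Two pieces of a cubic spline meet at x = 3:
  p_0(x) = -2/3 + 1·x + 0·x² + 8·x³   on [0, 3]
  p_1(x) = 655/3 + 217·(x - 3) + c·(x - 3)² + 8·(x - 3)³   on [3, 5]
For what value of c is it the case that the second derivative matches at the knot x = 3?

p_0''(x) = 0 + 48·x, so p_0''(3) = 144. On the right, p_1''(3) = 2c, so c = 72.

72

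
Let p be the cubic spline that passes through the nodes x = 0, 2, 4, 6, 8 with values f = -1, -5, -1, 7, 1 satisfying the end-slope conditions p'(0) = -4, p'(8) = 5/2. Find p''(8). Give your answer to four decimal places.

12.9196

Let σ_i = p''(x_i). Step sizes h_i = 2, 2, 2, 2; slopes of the chords Δ_i = (y_(i+1) - y_i)/h_i = -2, 2, 4, -3.
  2·σ_0 + 8·σ_1 + 2·σ_2 = 6(Δ_1 - Δ_0) = 24
  2·σ_1 + 8·σ_2 + 2·σ_3 = 6(Δ_2 - Δ_1) = 12
  2·σ_2 + 8·σ_3 + 2·σ_4 = 6(Δ_3 - Δ_2) = -42
Clamped end conditions give two more equations: 2h_0·σ_0 + h_0·σ_1 = 6(Δ_0 - p'(0)) = 12 and h_3·σ_3 + 2h_3·σ_4 = 6(p'(8) - Δ_3) = 33.
Forward elimination and back-substitution give σ_0 = 247/112, σ_1 = 89/56, σ_2 = 55/16, σ_3 = -523/56, σ_4 = 1447/112.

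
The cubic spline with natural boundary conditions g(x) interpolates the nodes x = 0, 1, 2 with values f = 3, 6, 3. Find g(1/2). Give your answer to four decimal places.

5.0625

With M_i denoting the second derivative at x_i, h_i = 1, 1, and Δ_i = (y_(i+1) − y_i)/h_i = 3, -3:
  1·M_0 + 4·M_1 + 1·M_2 = 6(Δ_1 - Δ_0) = -36
Natural end conditions: M_0 = M_2 = 0.
Solving: M_0 = 0, M_1 = -9, M_2 = 0.
On [0, 1], g(x) = 3 + 9/2·x + 0·x² - 3/2·x³.
With x = 1/2: g(1/2) = 81/16.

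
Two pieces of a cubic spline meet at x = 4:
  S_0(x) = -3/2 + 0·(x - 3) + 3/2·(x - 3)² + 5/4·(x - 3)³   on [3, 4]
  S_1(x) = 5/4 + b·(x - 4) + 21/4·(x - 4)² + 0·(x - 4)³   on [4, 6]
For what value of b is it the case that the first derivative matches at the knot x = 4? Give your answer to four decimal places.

S_0'(x) = 0 + 3·(x - 3) + 15/4·(x - 3)², so S_0'(4) = 27/4. On the right, S_1'(4) = b, so b = 27/4.

6.7500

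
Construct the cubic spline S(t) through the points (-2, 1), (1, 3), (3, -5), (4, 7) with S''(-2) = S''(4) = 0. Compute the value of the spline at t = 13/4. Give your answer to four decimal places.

Put M_i = S'' at the i-th knot. Here h = (3, 2, 1) and Δ = (2/3, -4, 12), so the interior equations h_(i-1)·M_(i-1) + 2(h_(i-1)+h_i)·M_i + h_i·M_(i+1) = 6(Δ_i − Δ_(i-1)) read
  3·M_0 + 10·M_1 + 2·M_2 = 6(Δ_1 - Δ_0) = -28
  2·M_1 + 6·M_2 + 1·M_3 = 6(Δ_2 - Δ_1) = 96
Natural end conditions: M_0 = M_3 = 0.
Forward elimination and back-substitution give M_0 = 0, M_1 = -45/7, M_2 = 127/7, M_3 = 0.
On [3, 4], S(t) = -5 + 125/21·(t - 3) + 127/14·(t - 3)² - 127/42·(t - 3)³.
With (t - 3) = 1/4: S(13/4) = -383/128.

-2.9922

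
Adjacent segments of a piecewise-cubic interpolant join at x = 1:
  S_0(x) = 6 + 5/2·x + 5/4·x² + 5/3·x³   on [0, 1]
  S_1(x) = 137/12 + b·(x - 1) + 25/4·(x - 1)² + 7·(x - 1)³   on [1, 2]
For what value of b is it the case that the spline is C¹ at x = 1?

10

S_0'(x) = 5/2 + 5/2·x + 5·x², so S_0'(1) = 10. On the right, S_1'(1) = b, so b = 10.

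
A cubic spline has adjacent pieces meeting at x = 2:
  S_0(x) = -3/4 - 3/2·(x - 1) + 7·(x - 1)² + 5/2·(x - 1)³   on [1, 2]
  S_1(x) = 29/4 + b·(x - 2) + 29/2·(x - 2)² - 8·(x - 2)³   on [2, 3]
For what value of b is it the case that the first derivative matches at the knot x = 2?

20

S_0'(x) = -3/2 + 14·(x - 1) + 15/2·(x - 1)², so S_0'(2) = 20. On the right, S_1'(2) = b, so b = 20.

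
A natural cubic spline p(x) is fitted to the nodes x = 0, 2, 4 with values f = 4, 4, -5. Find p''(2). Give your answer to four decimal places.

-3.3750

With M_i denoting the second derivative at x_i, h_i = 2, 2, and Δ_i = (y_(i+1) − y_i)/h_i = 0, -9/2:
  2·M_0 + 8·M_1 + 2·M_2 = 6(Δ_1 - Δ_0) = -27
Natural end conditions: M_0 = M_2 = 0.
Solving the tridiagonal system: M_0 = 0, M_1 = -27/8, M_2 = 0.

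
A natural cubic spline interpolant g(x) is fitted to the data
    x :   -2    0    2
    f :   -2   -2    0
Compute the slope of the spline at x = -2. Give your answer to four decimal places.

Let M_i = g''(x_i). Step sizes h_i = 2, 2; slopes of the chords Δ_i = (y_(i+1) - y_i)/h_i = 0, 1.
  2·M_0 + 8·M_1 + 2·M_2 = 6(Δ_1 - Δ_0) = 6
Natural end conditions: M_0 = M_2 = 0.
Forward elimination and back-substitution give M_0 = 0, M_1 = 3/4, M_2 = 0.
On [-2, 0], g'(x) = b_0 + 2c_0·(x + 2) + 3d_0·(x + 2)² with b_0 = Δ_0 - h_0(2M_0 + M_1)/6 = -1/4, c_0 = M_0/2 = 0, d_0 = (M_1 - M_0)/(6h_0) = 1/16. So g'(-2) = -1/4.

-0.2500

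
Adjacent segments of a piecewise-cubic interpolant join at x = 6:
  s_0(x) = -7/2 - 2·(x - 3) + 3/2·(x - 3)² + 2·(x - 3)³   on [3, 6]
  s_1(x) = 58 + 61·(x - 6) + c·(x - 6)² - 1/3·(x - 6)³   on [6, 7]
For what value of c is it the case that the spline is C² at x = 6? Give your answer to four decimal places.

19.5000

s_0''(x) = 3 + 12·(x - 3), so s_0''(6) = 39. On the right, s_1''(6) = 2c, so c = 39/2.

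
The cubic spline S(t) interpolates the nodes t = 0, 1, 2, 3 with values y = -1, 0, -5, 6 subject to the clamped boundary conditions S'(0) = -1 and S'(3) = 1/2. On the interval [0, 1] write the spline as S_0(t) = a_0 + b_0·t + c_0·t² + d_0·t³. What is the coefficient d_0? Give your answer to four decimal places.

-7.1000

With M_i denoting the second derivative at x_i, h_i = 1, 1, 1, and Δ_i = (y_(i+1) − y_i)/h_i = 1, -5, 11:
  1·M_0 + 4·M_1 + 1·M_2 = 6(Δ_1 - Δ_0) = -36
  1·M_1 + 4·M_2 + 1·M_3 = 6(Δ_2 - Δ_1) = 96
Clamped end conditions give two more equations: 2h_0·M_0 + h_0·M_1 = 6(Δ_0 - S'(0)) = 12 and h_2·M_2 + 2h_2·M_3 = 6(S'(3) - Δ_2) = -63.
Solving the tridiagonal system: M_0 = 91/5, M_1 = -122/5, M_2 = 217/5, M_3 = -266/5.
On [0, 1], with S_0(t) = a_0 + b_0·t + c_0·t² + d_0·t³: c_0 = M_0/2 = 91/10, d_0 = (M_1 - M_0)/(6h_0) = -71/10, b_0 = Δ_0 - h_0(2M_0 + M_1)/6 = -1.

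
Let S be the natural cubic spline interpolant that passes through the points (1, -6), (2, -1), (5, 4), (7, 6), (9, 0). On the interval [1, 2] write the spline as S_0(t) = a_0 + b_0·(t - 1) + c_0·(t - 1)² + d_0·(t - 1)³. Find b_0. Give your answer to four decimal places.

5.4876

Let σ_i = S''(x_i). Step sizes h_i = 1, 3, 2, 2; slopes of the chords Δ_i = (y_(i+1) - y_i)/h_i = 5, 5/3, 1, -3.
  1·σ_0 + 8·σ_1 + 3·σ_2 = 6(Δ_1 - Δ_0) = -20
  3·σ_1 + 10·σ_2 + 2·σ_3 = 6(Δ_2 - Δ_1) = -4
  2·σ_2 + 8·σ_3 + 2·σ_4 = 6(Δ_3 - Δ_2) = -24
Natural end conditions: σ_0 = σ_4 = 0.
Solving the tridiagonal system: σ_0 = 0, σ_1 = -196/67, σ_2 = 76/67, σ_3 = -220/67, σ_4 = 0.
On [1, 2], with S_0(t) = a_0 + b_0·(t - 1) + c_0·(t - 1)² + d_0·(t - 1)³: c_0 = σ_0/2 = 0, d_0 = (σ_1 - σ_0)/(6h_0) = -98/201, b_0 = Δ_0 - h_0(2σ_0 + σ_1)/6 = 1103/201.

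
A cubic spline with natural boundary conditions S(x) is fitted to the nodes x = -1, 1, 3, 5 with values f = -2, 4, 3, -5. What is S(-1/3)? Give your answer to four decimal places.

0.4148

With m_i denoting the second derivative at x_i, h_i = 2, 2, 2, and Δ_i = (y_(i+1) − y_i)/h_i = 3, -1/2, -4:
  2·m_0 + 8·m_1 + 2·m_2 = 6(Δ_1 - Δ_0) = -21
  2·m_1 + 8·m_2 + 2·m_3 = 6(Δ_2 - Δ_1) = -21
Natural end conditions: m_0 = m_3 = 0.
Hence m_0 = 0, m_1 = -21/10, m_2 = -21/10, m_3 = 0.
On [-1, 1], S(x) = -2 + 37/10·(x + 1) + 0·(x + 1)² - 7/40·(x + 1)³.
With (x + 1) = 2/3: S(-1/3) = 56/135.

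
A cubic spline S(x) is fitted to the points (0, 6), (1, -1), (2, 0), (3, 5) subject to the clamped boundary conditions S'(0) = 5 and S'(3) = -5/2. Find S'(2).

Let m_i = S''(x_i). Step sizes h_i = 1, 1, 1; slopes of the chords Δ_i = (y_(i+1) - y_i)/h_i = -7, 1, 5.
  1·m_0 + 4·m_1 + 1·m_2 = 6(Δ_1 - Δ_0) = 48
  1·m_1 + 4·m_2 + 1·m_3 = 6(Δ_2 - Δ_1) = 24
Clamped end conditions give two more equations: 2h_0·m_0 + h_0·m_1 = 6(Δ_0 - S'(0)) = -72 and h_2·m_2 + 2h_2·m_3 = 6(S'(3) - Δ_2) = -45.
Forward elimination and back-substitution give m_0 = -47, m_1 = 22, m_2 = 7, m_3 = -26.
On [2, 3], S'(x) = b_2 + 2c_2·(x - 2) + 3d_2·(x - 2)² with b_2 = Δ_2 - h_2(2m_2 + m_3)/6 = 7, c_2 = m_2/2 = 7/2, d_2 = (m_3 - m_2)/(6h_2) = -11/2. So S'(2) = 7.

7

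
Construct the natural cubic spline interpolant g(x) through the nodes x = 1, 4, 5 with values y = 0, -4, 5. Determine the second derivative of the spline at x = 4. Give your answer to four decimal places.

7.7500

With M_i denoting the second derivative at x_i, h_i = 3, 1, and Δ_i = (y_(i+1) − y_i)/h_i = -4/3, 9:
  3·M_0 + 8·M_1 + 1·M_2 = 6(Δ_1 - Δ_0) = 62
Natural end conditions: M_0 = M_2 = 0.
Hence M_0 = 0, M_1 = 31/4, M_2 = 0.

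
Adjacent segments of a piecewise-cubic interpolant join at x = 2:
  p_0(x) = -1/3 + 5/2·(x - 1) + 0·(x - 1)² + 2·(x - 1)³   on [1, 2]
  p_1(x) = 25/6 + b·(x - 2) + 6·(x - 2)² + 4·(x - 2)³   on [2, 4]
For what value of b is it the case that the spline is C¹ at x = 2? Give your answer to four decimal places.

p_0'(x) = 5/2 + 0·(x - 1) + 6·(x - 1)², so p_0'(2) = 17/2. On the right, p_1'(2) = b, so b = 17/2.

8.5000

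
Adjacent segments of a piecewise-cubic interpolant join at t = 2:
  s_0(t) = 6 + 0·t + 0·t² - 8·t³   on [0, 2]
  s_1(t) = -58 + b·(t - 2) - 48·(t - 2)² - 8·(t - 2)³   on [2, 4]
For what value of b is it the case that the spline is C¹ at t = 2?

-96

s_0'(t) = 0 + 0·t - 24·t², so s_0'(2) = -96. On the right, s_1'(2) = b, so b = -96.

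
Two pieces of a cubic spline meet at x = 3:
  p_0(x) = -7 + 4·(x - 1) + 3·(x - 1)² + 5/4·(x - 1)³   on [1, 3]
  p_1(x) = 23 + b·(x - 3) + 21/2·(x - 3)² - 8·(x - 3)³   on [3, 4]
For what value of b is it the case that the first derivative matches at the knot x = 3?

p_0'(x) = 4 + 6·(x - 1) + 15/4·(x - 1)², so p_0'(3) = 31. On the right, p_1'(3) = b, so b = 31.

31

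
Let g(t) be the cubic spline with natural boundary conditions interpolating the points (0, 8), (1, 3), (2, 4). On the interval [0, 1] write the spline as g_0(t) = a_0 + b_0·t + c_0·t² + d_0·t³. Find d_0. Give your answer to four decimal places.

1.5000

With M_i denoting the second derivative at x_i, h_i = 1, 1, and Δ_i = (y_(i+1) − y_i)/h_i = -5, 1:
  1·M_0 + 4·M_1 + 1·M_2 = 6(Δ_1 - Δ_0) = 36
Natural end conditions: M_0 = M_2 = 0.
Hence M_0 = 0, M_1 = 9, M_2 = 0.
On [0, 1], with g_0(t) = a_0 + b_0·t + c_0·t² + d_0·t³: c_0 = M_0/2 = 0, d_0 = (M_1 - M_0)/(6h_0) = 3/2, b_0 = Δ_0 - h_0(2M_0 + M_1)/6 = -13/2.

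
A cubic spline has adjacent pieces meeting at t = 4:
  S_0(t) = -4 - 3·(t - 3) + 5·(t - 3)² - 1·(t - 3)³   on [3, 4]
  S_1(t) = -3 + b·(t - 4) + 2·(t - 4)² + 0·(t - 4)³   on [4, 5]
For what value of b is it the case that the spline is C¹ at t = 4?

4

S_0'(t) = -3 + 10·(t - 3) - 3·(t - 3)², so S_0'(4) = 4. On the right, S_1'(4) = b, so b = 4.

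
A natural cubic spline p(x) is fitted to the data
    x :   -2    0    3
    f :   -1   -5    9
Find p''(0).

With M_i denoting the second derivative at x_i, h_i = 2, 3, and Δ_i = (y_(i+1) − y_i)/h_i = -2, 14/3:
  2·M_0 + 10·M_1 + 3·M_2 = 6(Δ_1 - Δ_0) = 40
Natural end conditions: M_0 = M_2 = 0.
Forward elimination and back-substitution give M_0 = 0, M_1 = 4, M_2 = 0.

4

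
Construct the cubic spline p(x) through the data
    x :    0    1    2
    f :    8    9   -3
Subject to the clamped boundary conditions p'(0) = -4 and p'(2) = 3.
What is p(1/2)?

With σ_i denoting the second derivative at x_i, h_i = 1, 1, and Δ_i = (y_(i+1) − y_i)/h_i = 1, -12:
  1·σ_0 + 4·σ_1 + 1·σ_2 = 6(Δ_1 - Δ_0) = -78
Clamped end conditions give two more equations: 2h_0·σ_0 + h_0·σ_1 = 6(Δ_0 - p'(0)) = 30 and h_1·σ_1 + 2h_1·σ_2 = 6(p'(2) - Δ_1) = 90.
Solving: σ_0 = 38, σ_1 = -46, σ_2 = 68.
On [0, 1], p(x) = 8 - 4·x + 19·x² - 14·x³.
With x = 1/2: p(1/2) = 9.

9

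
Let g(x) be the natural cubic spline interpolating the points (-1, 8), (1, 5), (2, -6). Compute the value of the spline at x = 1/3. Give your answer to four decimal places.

8.3457

With M_i denoting the second derivative at x_i, h_i = 2, 1, and Δ_i = (y_(i+1) − y_i)/h_i = -3/2, -11:
  2·M_0 + 6·M_1 + 1·M_2 = 6(Δ_1 - Δ_0) = -57
Natural end conditions: M_0 = M_2 = 0.
Forward elimination and back-substitution give M_0 = 0, M_1 = -19/2, M_2 = 0.
On [-1, 1], g(x) = 8 + 5/3·(x + 1) + 0·(x + 1)² - 19/24·(x + 1)³.
With (x + 1) = 4/3: g(1/3) = 676/81.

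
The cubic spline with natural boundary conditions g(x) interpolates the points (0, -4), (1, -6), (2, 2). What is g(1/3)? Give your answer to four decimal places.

-5.4074

Write M_i for g''(x_i). With h_i = 1, 1 and divided differences Δ_i = -2, 8, the continuity of g' gives the tridiagonal system
  1·M_0 + 4·M_1 + 1·M_2 = 6(Δ_1 - Δ_0) = 60
Natural end conditions: M_0 = M_2 = 0.
Hence M_0 = 0, M_1 = 15, M_2 = 0.
On [0, 1], g(x) = -4 - 9/2·x + 0·x² + 5/2·x³.
With x = 1/3: g(1/3) = -146/27.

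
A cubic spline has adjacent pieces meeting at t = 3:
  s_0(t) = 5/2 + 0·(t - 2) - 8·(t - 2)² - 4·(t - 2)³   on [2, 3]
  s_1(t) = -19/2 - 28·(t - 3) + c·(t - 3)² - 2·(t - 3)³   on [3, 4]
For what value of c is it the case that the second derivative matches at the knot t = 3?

-20

s_0''(t) = -16 - 24·(t - 2), so s_0''(3) = -40. On the right, s_1''(3) = 2c, so c = -20.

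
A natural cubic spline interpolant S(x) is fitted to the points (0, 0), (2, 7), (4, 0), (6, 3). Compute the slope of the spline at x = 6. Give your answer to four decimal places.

Write M_i for S''(x_i). With h_i = 2, 2, 2 and divided differences Δ_i = 7/2, -7/2, 3/2, the continuity of S' gives the tridiagonal system
  2·M_0 + 8·M_1 + 2·M_2 = 6(Δ_1 - Δ_0) = -42
  2·M_1 + 8·M_2 + 2·M_3 = 6(Δ_2 - Δ_1) = 30
Natural end conditions: M_0 = M_3 = 0.
Solving the tridiagonal system: M_0 = 0, M_1 = -33/5, M_2 = 27/5, M_3 = 0.
On [4, 6], S'(x) = b_2 + 2c_2·(x - 4) + 3d_2·(x - 4)² with b_2 = Δ_2 - h_2(2M_2 + M_3)/6 = -21/10, c_2 = M_2/2 = 27/10, d_2 = (M_3 - M_2)/(6h_2) = -9/20. So S'(6) = 33/10.

3.3000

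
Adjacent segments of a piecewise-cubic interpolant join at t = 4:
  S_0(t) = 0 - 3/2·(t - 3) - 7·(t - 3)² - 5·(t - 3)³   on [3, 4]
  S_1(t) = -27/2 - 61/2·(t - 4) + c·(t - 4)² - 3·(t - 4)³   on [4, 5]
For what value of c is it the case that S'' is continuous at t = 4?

-22

S_0''(t) = -14 - 30·(t - 3), so S_0''(4) = -44. On the right, S_1''(4) = 2c, so c = -22.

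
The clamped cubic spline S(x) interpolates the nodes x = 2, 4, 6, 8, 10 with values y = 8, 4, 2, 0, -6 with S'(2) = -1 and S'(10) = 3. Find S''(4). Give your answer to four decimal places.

1.0357

Let m_i = S''(x_i). Step sizes h_i = 2, 2, 2, 2; slopes of the chords Δ_i = (y_(i+1) - y_i)/h_i = -2, -1, -1, -3.
  2·m_0 + 8·m_1 + 2·m_2 = 6(Δ_1 - Δ_0) = 6
  2·m_1 + 8·m_2 + 2·m_3 = 6(Δ_2 - Δ_1) = 0
  2·m_2 + 8·m_3 + 2·m_4 = 6(Δ_3 - Δ_2) = -12
Clamped end conditions give two more equations: 2h_0·m_0 + h_0·m_1 = 6(Δ_0 - S'(2)) = -6 and h_3·m_3 + 2h_3·m_4 = 6(S'(10) - Δ_3) = 36.
Hence m_0 = -113/56, m_1 = 29/28, m_2 = 7/8, m_3 = -127/28, m_4 = 631/56.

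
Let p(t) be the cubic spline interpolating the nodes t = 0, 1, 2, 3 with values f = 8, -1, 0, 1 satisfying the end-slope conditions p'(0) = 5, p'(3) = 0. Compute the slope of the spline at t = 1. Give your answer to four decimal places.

-8.1333

Write M_i for p''(x_i). With h_i = 1, 1, 1 and divided differences Δ_i = -9, 1, 1, the continuity of p' gives the tridiagonal system
  1·M_0 + 4·M_1 + 1·M_2 = 6(Δ_1 - Δ_0) = 60
  1·M_1 + 4·M_2 + 1·M_3 = 6(Δ_2 - Δ_1) = 0
Clamped end conditions give two more equations: 2h_0·M_0 + h_0·M_1 = 6(Δ_0 - p'(0)) = -84 and h_2·M_2 + 2h_2·M_3 = 6(p'(3) - Δ_2) = -6.
Hence M_0 = -866/15, M_1 = 472/15, M_2 = -122/15, M_3 = 16/15.
On [1, 2], p'(t) = b_1 + 2c_1·(t - 1) + 3d_1·(t - 1)² with b_1 = Δ_1 - h_1(2M_1 + M_2)/6 = -122/15, c_1 = M_1/2 = 236/15, d_1 = (M_2 - M_1)/(6h_1) = -33/5. So p'(1) = -122/15.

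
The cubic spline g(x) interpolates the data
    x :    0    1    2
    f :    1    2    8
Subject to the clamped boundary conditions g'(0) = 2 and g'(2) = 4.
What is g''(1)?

13

Let m_i = g''(x_i). Step sizes h_i = 1, 1; slopes of the chords Δ_i = (y_(i+1) - y_i)/h_i = 1, 6.
  1·m_0 + 4·m_1 + 1·m_2 = 6(Δ_1 - Δ_0) = 30
Clamped end conditions give two more equations: 2h_0·m_0 + h_0·m_1 = 6(Δ_0 - g'(0)) = -6 and h_1·m_1 + 2h_1·m_2 = 6(g'(2) - Δ_1) = -12.
Forward elimination and back-substitution give m_0 = -19/2, m_1 = 13, m_2 = -25/2.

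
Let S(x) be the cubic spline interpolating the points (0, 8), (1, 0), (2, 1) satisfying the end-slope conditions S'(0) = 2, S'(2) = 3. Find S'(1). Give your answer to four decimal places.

-6.5000

Let m_i = S''(x_i). Step sizes h_i = 1, 1; slopes of the chords Δ_i = (y_(i+1) - y_i)/h_i = -8, 1.
  1·m_0 + 4·m_1 + 1·m_2 = 6(Δ_1 - Δ_0) = 54
Clamped end conditions give two more equations: 2h_0·m_0 + h_0·m_1 = 6(Δ_0 - S'(0)) = -60 and h_1·m_1 + 2h_1·m_2 = 6(S'(2) - Δ_1) = 12.
Solving the tridiagonal system: m_0 = -43, m_1 = 26, m_2 = -7.
On [1, 2], S'(x) = b_1 + 2c_1·(x - 1) + 3d_1·(x - 1)² with b_1 = Δ_1 - h_1(2m_1 + m_2)/6 = -13/2, c_1 = m_1/2 = 13, d_1 = (m_2 - m_1)/(6h_1) = -11/2. So S'(1) = -13/2.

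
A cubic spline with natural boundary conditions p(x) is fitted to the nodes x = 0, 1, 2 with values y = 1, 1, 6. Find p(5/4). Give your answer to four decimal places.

1.8398

Put M_i = p'' at the i-th knot. Here h = (1, 1) and Δ = (0, 5), so the interior equations h_(i-1)·M_(i-1) + 2(h_(i-1)+h_i)·M_i + h_i·M_(i+1) = 6(Δ_i − Δ_(i-1)) read
  1·M_0 + 4·M_1 + 1·M_2 = 6(Δ_1 - Δ_0) = 30
Natural end conditions: M_0 = M_2 = 0.
Hence M_0 = 0, M_1 = 15/2, M_2 = 0.
On [1, 2], p(x) = 1 + 5/2·(x - 1) + 15/4·(x - 1)² - 5/4·(x - 1)³.
With (x - 1) = 1/4: p(5/4) = 471/256.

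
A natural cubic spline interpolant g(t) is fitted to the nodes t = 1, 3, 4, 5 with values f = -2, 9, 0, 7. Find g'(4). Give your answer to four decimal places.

-2.6087

Let M_i = g''(x_i). Step sizes h_i = 2, 1, 1; slopes of the chords Δ_i = (y_(i+1) - y_i)/h_i = 11/2, -9, 7.
  2·M_0 + 6·M_1 + 1·M_2 = 6(Δ_1 - Δ_0) = -87
  1·M_1 + 4·M_2 + 1·M_3 = 6(Δ_2 - Δ_1) = 96
Natural end conditions: M_0 = M_3 = 0.
Solving the tridiagonal system: M_0 = 0, M_1 = -444/23, M_2 = 663/23, M_3 = 0.
On [4, 5], g'(t) = b_2 + 2c_2·(t - 4) + 3d_2·(t - 4)² with b_2 = Δ_2 - h_2(2M_2 + M_3)/6 = -60/23, c_2 = M_2/2 = 663/46, d_2 = (M_3 - M_2)/(6h_2) = -221/46. So g'(4) = -60/23.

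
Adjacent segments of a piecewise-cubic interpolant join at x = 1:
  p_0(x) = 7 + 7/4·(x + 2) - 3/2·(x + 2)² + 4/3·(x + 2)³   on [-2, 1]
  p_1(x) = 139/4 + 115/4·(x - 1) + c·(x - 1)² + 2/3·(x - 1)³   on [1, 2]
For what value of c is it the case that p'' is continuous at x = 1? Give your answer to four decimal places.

p_0''(x) = -3 + 8·(x + 2), so p_0''(1) = 21. On the right, p_1''(1) = 2c, so c = 21/2.

10.5000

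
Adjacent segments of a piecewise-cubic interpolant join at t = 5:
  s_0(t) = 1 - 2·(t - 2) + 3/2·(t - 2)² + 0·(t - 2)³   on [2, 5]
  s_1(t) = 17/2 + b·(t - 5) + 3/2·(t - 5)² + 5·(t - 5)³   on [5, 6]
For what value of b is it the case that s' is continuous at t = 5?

7

s_0'(t) = -2 + 3·(t - 2) + 0·(t - 2)², so s_0'(5) = 7. On the right, s_1'(5) = b, so b = 7.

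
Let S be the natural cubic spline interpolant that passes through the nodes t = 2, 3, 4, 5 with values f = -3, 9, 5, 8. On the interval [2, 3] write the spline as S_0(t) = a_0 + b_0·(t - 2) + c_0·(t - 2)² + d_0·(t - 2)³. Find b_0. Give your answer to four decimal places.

16.7333

Write M_i for S''(x_i). With h_i = 1, 1, 1 and divided differences Δ_i = 12, -4, 3, the continuity of S' gives the tridiagonal system
  1·M_0 + 4·M_1 + 1·M_2 = 6(Δ_1 - Δ_0) = -96
  1·M_1 + 4·M_2 + 1·M_3 = 6(Δ_2 - Δ_1) = 42
Natural end conditions: M_0 = M_3 = 0.
Hence M_0 = 0, M_1 = -142/5, M_2 = 88/5, M_3 = 0.
On [2, 3], with S_0(t) = a_0 + b_0·(t - 2) + c_0·(t - 2)² + d_0·(t - 2)³: c_0 = M_0/2 = 0, d_0 = (M_1 - M_0)/(6h_0) = -71/15, b_0 = Δ_0 - h_0(2M_0 + M_1)/6 = 251/15.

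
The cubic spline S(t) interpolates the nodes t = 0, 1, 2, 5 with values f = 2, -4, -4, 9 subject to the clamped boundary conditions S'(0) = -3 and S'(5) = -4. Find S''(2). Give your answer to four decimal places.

6.1379

Let M_i = S''(x_i). Step sizes h_i = 1, 1, 3; slopes of the chords Δ_i = (y_(i+1) - y_i)/h_i = -6, 0, 13/3.
  1·M_0 + 4·M_1 + 1·M_2 = 6(Δ_1 - Δ_0) = 36
  1·M_1 + 8·M_2 + 3·M_3 = 6(Δ_2 - Δ_1) = 26
Clamped end conditions give two more equations: 2h_0·M_0 + h_0·M_1 = 6(Δ_0 - S'(0)) = -18 and h_2·M_2 + 2h_2·M_3 = 6(S'(5) - Δ_2) = -50.
Solving: M_0 = -422/29, M_1 = 322/29, M_2 = 178/29, M_3 = -992/87.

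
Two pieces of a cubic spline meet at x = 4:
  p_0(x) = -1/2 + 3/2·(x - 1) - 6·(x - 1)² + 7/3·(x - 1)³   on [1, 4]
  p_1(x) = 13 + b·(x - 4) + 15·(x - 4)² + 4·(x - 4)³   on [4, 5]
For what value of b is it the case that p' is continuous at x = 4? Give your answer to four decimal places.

p_0'(x) = 3/2 - 12·(x - 1) + 7·(x - 1)², so p_0'(4) = 57/2. On the right, p_1'(4) = b, so b = 57/2.

28.5000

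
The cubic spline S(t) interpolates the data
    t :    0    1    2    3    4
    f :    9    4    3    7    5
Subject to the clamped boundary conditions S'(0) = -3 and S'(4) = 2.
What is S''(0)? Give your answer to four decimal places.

Put M_i = S'' at the i-th knot. Here h = (1, 1, 1, 1) and Δ = (-5, -1, 4, -2), so the interior equations h_(i-1)·M_(i-1) + 2(h_(i-1)+h_i)·M_i + h_i·M_(i+1) = 6(Δ_i − Δ_(i-1)) read
  1·M_0 + 4·M_1 + 1·M_2 = 6(Δ_1 - Δ_0) = 24
  1·M_1 + 4·M_2 + 1·M_3 = 6(Δ_2 - Δ_1) = 30
  1·M_2 + 4·M_3 + 1·M_4 = 6(Δ_3 - Δ_2) = -36
Clamped end conditions give two more equations: 2h_0·M_0 + h_0·M_1 = 6(Δ_0 - S'(0)) = -12 and h_3·M_3 + 2h_3·M_4 = 6(S'(4) - Δ_3) = 24.
Solving the tridiagonal system: M_0 = -247/28, M_1 = 79/14, M_2 = 41/4, M_3 = -233/14, M_4 = 569/28.

-8.8214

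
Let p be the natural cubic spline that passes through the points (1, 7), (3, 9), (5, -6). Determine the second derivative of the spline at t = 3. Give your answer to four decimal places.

-6.3750

Write m_i for p''(x_i). With h_i = 2, 2 and divided differences Δ_i = 1, -15/2, the continuity of p' gives the tridiagonal system
  2·m_0 + 8·m_1 + 2·m_2 = 6(Δ_1 - Δ_0) = -51
Natural end conditions: m_0 = m_2 = 0.
Hence m_0 = 0, m_1 = -51/8, m_2 = 0.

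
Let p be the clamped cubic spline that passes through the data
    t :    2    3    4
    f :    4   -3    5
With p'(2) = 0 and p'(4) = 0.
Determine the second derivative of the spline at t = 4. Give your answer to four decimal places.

-46.5000

Write M_i for p''(x_i). With h_i = 1, 1 and divided differences Δ_i = -7, 8, the continuity of p' gives the tridiagonal system
  1·M_0 + 4·M_1 + 1·M_2 = 6(Δ_1 - Δ_0) = 90
Clamped end conditions give two more equations: 2h_0·M_0 + h_0·M_1 = 6(Δ_0 - p'(2)) = -42 and h_1·M_1 + 2h_1·M_2 = 6(p'(4) - Δ_1) = -48.
Solving: M_0 = -87/2, M_1 = 45, M_2 = -93/2.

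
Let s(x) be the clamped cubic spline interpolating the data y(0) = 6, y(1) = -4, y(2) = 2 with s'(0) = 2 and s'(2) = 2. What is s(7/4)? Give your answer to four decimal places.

0.5938

Let σ_i = s''(x_i). Step sizes h_i = 1, 1; slopes of the chords Δ_i = (y_(i+1) - y_i)/h_i = -10, 6.
  1·σ_0 + 4·σ_1 + 1·σ_2 = 6(Δ_1 - Δ_0) = 96
Clamped end conditions give two more equations: 2h_0·σ_0 + h_0·σ_1 = 6(Δ_0 - s'(0)) = -72 and h_1·σ_1 + 2h_1·σ_2 = 6(s'(2) - Δ_1) = -24.
Solving: σ_0 = -60, σ_1 = 48, σ_2 = -36.
On [1, 2], s(x) = -4 - 4·(x - 1) + 24·(x - 1)² - 14·(x - 1)³.
With (x - 1) = 3/4: s(7/4) = 19/32.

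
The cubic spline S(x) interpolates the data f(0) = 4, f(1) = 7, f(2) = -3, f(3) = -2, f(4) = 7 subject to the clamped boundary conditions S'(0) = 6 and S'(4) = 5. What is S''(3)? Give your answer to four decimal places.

Put m_i = S'' at the i-th knot. Here h = (1, 1, 1, 1) and Δ = (3, -10, 1, 9), so the interior equations h_(i-1)·m_(i-1) + 2(h_(i-1)+h_i)·m_i + h_i·m_(i+1) = 6(Δ_i − Δ_(i-1)) read
  1·m_0 + 4·m_1 + 1·m_2 = 6(Δ_1 - Δ_0) = -78
  1·m_1 + 4·m_2 + 1·m_3 = 6(Δ_2 - Δ_1) = 66
  1·m_2 + 4·m_3 + 1·m_4 = 6(Δ_3 - Δ_2) = 48
Clamped end conditions give two more equations: 2h_0·m_0 + h_0·m_1 = 6(Δ_0 - S'(0)) = -18 and h_3·m_3 + 2h_3·m_4 = 6(S'(4) - Δ_3) = -24.
Forward elimination and back-substitution give m_0 = 26/7, m_1 = -178/7, m_2 = 20, m_3 = 80/7, m_4 = -124/7.

11.4286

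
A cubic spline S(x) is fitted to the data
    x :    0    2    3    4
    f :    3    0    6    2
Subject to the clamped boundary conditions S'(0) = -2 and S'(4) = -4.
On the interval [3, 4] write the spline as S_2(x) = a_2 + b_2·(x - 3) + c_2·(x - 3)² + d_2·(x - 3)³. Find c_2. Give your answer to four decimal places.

-10.4091

Put M_i = S'' at the i-th knot. Here h = (2, 1, 1) and Δ = (-3/2, 6, -4), so the interior equations h_(i-1)·M_(i-1) + 2(h_(i-1)+h_i)·M_i + h_i·M_(i+1) = 6(Δ_i − Δ_(i-1)) read
  2·M_0 + 6·M_1 + 1·M_2 = 6(Δ_1 - Δ_0) = 45
  1·M_1 + 4·M_2 + 1·M_3 = 6(Δ_2 - Δ_1) = -60
Clamped end conditions give two more equations: 2h_0·M_0 + h_0·M_1 = 6(Δ_0 - S'(0)) = 3 and h_2·M_2 + 2h_2·M_3 = 6(S'(4) - Δ_2) = 0.
Forward elimination and back-substitution give M_0 = -125/22, M_1 = 283/22, M_2 = -229/11, M_3 = 229/22.
On [3, 4], with S_2(x) = a_2 + b_2·(x - 3) + c_2·(x - 3)² + d_2·(x - 3)³: c_2 = M_2/2 = -229/22, d_2 = (M_3 - M_2)/(6h_2) = 229/44, b_2 = Δ_2 - h_2(2M_2 + M_3)/6 = 53/44.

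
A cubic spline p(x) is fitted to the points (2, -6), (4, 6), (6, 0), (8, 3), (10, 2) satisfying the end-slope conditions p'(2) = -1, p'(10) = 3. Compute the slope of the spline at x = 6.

-2

Let M_i = p''(x_i). Step sizes h_i = 2, 2, 2, 2; slopes of the chords Δ_i = (y_(i+1) - y_i)/h_i = 6, -3, 3/2, -1/2.
  2·M_0 + 8·M_1 + 2·M_2 = 6(Δ_1 - Δ_0) = -54
  2·M_1 + 8·M_2 + 2·M_3 = 6(Δ_2 - Δ_1) = 27
  2·M_2 + 8·M_3 + 2·M_4 = 6(Δ_3 - Δ_2) = -12
Clamped end conditions give two more equations: 2h_0·M_0 + h_0·M_1 = 6(Δ_0 - p'(2)) = 42 and h_3·M_3 + 2h_3·M_4 = 6(p'(10) - Δ_3) = 21.
Forward elimination and back-substitution give M_0 = 17, M_1 = -13, M_2 = 8, M_3 = -11/2, M_4 = 8.
On [6, 8], p'(x) = b_2 + 2c_2·(x - 6) + 3d_2·(x - 6)² with b_2 = Δ_2 - h_2(2M_2 + M_3)/6 = -2, c_2 = M_2/2 = 4, d_2 = (M_3 - M_2)/(6h_2) = -9/8. So p'(6) = -2.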